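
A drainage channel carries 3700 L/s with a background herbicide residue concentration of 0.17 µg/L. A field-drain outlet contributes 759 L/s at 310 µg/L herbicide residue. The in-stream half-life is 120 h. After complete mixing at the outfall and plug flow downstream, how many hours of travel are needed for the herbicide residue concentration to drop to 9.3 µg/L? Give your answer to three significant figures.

301 h

Conservation of mass: C = (3700·0.1700 + 759.0·310.0) / 4459 = 235900/4459 = 52.91 µg/L.
Half-life 120 h → k = ln 2 / 120 = 0.005776 h⁻¹ = 0.1386 d⁻¹.
52.91·exp(−k·t) = 9.3 → t = ln(52.91/9.3)/k = 1084000 s = 301.0 h.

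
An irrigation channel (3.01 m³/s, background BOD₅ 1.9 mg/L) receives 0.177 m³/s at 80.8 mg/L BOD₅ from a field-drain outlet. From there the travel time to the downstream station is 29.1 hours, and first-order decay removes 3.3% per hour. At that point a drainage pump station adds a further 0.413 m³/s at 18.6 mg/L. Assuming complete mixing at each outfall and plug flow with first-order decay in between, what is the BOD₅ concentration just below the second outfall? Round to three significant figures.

Mass balance: C = (3.010·1.900 + 0.1770·80.80) / 3.187 = 20.02/3.187 = 6.282 mg/L; combined flow 3.187 m³/s.
3.3%/h lost → k = −ln(1 − 0.033) = 0.03356 h⁻¹.
Decay over the reach: 6.282·exp(−kt) = 6.282·0.3766 = 2.366 mg/L.
At the second outfall, C = (3.187·2.366 + 0.4130·18.60) / (3.187 + 0.4130) = 4.228 mg/L.

4.23 mg/L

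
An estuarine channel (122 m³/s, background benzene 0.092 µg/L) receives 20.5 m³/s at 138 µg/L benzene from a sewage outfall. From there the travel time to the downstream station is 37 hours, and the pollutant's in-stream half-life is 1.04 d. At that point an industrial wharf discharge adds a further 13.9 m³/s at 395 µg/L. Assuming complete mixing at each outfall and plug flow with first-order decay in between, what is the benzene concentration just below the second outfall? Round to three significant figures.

41.6 µg/L

Mixed concentration C = ΣQC/ΣQ = (122.0·0.09200 + 20.50·138.0) / 142.5 = 2840/142.5 = 19.93 µg/L; combined flow 142.5 m³/s.
Half-life 1.04 d → k = ln 2 / 1.04 = 0.6665 d⁻¹.
Applying C = C₀e^(−kt): 19.93 × 0.3579 = 7.133 µg/L.
At the second outfall, C = (142.5·7.133 + 13.90·395.0) / (142.5 + 13.90) = 41.60 µg/L.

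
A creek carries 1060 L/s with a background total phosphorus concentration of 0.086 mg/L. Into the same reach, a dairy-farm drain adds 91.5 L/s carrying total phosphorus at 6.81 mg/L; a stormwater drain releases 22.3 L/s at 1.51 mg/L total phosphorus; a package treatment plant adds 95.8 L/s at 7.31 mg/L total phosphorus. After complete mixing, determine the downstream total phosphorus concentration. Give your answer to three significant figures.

1.14 mg/L

Conservation of mass: C = (1060·0.08600 + 91.50·6.810 + 22.30·1.510 + 95.80·7.310) / 1270 = 1448/1270 = 1.141 mg/L.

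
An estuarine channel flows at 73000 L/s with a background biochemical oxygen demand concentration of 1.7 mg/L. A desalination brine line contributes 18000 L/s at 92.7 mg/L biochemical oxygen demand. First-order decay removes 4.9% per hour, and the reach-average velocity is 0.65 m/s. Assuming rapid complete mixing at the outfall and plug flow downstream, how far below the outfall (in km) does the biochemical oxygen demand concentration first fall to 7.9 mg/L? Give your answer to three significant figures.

After mixing, C = (73000·1.700 + 18000·92.70) / 91000 = 1793000/91000 = 19.70 mg/L.
4.9%/h lost → k = −ln(1 − 0.049) = 0.05024 h⁻¹.
Set 19.70·exp(−k·t) = 7.9 → t = ln(19.70/7.9)/k = 65470 s = 18.19 h.
Distance = v·t = 0.65·65470 = 42560 m = 42.56 km.

42.6 km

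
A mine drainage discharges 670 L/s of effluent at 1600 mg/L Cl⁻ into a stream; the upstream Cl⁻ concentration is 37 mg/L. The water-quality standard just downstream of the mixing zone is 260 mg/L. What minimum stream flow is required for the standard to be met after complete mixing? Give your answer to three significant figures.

Set C_mix = 260: (Q·37.00 + 670.0·1600) / (Q + 670.0) = 260
→ Q = 670.0·(1600 − 260)/(260 − 37.00) = 4026 L/s.

4030 L/s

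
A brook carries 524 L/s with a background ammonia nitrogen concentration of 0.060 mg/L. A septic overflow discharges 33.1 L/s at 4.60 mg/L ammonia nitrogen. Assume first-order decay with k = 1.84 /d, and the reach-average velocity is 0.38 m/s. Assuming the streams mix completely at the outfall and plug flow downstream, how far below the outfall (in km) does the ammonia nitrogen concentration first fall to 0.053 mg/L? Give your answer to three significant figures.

Mixed concentration C = ΣQC/ΣQ = (524.0·0.06000 + 33.10·4.600) / 557.1 = 183.7/557.1 = 0.3297 mg/L.
Set 0.3297·exp(−k·t) = 0.053 → t = ln(0.3297/0.053)/k = 85840 s = 23.84 h.
Distance = v·t = 0.38·85840 = 32620 m = 32.62 km.

32.6 km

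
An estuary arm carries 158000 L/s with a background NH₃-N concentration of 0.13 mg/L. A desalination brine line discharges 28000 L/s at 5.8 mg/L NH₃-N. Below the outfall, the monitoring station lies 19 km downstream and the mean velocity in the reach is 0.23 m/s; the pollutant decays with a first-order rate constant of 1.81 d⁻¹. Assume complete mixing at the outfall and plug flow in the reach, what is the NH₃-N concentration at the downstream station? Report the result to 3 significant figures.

0.174 mg/L

Mass balance: C = (158000·0.1300 + 28000·5.800) / 186000 = 182900/186000 = 0.9835 mg/L.
Travel time t = 19·1000 / 0.23 = 82610 s = 22.95 h.
First-order decay: C = 0.9835·exp(−k·t) = 0.9835·0.1772 = 0.1743 mg/L.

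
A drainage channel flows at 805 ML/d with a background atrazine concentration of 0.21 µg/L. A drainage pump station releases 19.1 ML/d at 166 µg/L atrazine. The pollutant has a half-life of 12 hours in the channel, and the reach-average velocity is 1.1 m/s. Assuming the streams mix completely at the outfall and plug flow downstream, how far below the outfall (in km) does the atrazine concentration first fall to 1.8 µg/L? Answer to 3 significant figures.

After mixing, C = (805.0·0.2100 + 19.10·166.0) / 824.1 = 3340/824.1 = 4.052 µg/L.
Half-life 12 h → k = ln 2 / 12 = 0.05776 h⁻¹ = 1.386 d⁻¹.
Set 4.052·exp(−k·t) = 1.8 → t = ln(4.052/1.8)/k = 50580 s = 14.05 h.
Distance = v·t = 1.1·50580 = 55640 m = 55.64 km.

55.6 km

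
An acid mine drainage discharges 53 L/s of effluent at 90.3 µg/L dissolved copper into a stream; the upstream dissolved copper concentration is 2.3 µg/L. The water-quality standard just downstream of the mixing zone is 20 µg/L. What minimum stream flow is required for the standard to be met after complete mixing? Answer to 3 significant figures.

Set C_mix = 20: (Q·2.300 + 53.00·90.30) / (Q + 53.00) = 20
→ Q = 53.00·(90.30 − 20)/(20 − 2.300) = 210.5 L/s.

211 L/s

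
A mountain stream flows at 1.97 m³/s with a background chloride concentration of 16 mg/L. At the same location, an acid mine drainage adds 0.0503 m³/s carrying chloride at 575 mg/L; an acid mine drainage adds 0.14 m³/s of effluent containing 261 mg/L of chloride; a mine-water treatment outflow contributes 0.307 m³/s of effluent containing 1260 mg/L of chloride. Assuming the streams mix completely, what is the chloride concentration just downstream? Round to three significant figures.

196 mg/L

Flow-weighted average: C = (1.970·16.00 + 0.05030·575.0 + 0.1400·261.0 + 0.3070·1260) / 2.467 = 483.8/2.467 = 196.1 mg/L.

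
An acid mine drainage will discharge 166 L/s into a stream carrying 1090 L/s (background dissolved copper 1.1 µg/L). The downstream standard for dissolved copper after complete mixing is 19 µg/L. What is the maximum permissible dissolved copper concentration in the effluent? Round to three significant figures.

At the limit, (Qr·Cr + Qe·Cₑ)/(Qr + Qe) = 19:
Cₑ = (1256·19 − 1090·1.100) / 166.0 = 136.5 µg/L.

137 µg/L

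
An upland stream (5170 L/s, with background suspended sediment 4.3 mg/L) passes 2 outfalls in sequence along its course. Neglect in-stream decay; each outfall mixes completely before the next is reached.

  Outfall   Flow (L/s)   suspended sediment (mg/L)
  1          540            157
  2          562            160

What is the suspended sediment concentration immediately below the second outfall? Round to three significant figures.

Below outfall 1: Q → 5710 L/s, C = (5170·4.300 + 540.0·157.0)/5710 = 18.74 mg/L.
Below outfall 2: Q → 6272 L/s, C = (5710·18.74 + 562.0·160.0)/6272 = 31.40 mg/L.

31.4 mg/L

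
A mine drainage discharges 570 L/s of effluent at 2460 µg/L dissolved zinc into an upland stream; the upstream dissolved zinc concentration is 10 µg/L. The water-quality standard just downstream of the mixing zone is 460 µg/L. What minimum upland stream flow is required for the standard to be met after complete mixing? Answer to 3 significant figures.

Set C_mix = 460: (Q·10.00 + 570.0·2460) / (Q + 570.0) = 460
→ Q = 570.0·(2460 − 460)/(460 − 10.00) = 2533 L/s.

2530 L/s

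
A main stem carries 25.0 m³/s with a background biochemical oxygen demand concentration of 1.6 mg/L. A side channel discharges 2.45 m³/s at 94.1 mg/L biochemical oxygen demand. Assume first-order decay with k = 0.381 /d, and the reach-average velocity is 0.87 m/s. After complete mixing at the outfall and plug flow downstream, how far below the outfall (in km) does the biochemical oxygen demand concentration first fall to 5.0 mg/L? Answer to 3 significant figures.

134 km

After mixing, C = (25.00·1.600 + 2.450·94.10) / 27.45 = 270.5/27.45 = 9.856 mg/L.
Set 9.856·exp(−k·t) = 5.0 → t = ln(9.856/5.0)/k = 153900 s = 42.75 h.
Distance = v·t = 0.87·153900 = 133900 m = 133.9 km.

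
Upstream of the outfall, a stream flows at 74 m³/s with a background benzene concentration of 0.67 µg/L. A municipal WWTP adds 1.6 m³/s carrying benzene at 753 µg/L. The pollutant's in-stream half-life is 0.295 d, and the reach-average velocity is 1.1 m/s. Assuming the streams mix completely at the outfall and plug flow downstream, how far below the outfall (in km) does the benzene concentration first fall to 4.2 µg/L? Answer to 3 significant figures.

Conservation of mass: C = (74.00·0.6700 + 1.600·753.0) / 75.60 = 1254/75.60 = 16.59 µg/L.
Half-life 0.295 d → k = ln 2 / 0.295 = 2.350 d⁻¹.
Set 16.59·exp(−k·t) = 4.2 → t = ln(16.59/4.2)/k = 50520 s = 14.03 h.
Distance = v·t = 1.1·50520 = 55570 m = 55.57 km.

55.6 km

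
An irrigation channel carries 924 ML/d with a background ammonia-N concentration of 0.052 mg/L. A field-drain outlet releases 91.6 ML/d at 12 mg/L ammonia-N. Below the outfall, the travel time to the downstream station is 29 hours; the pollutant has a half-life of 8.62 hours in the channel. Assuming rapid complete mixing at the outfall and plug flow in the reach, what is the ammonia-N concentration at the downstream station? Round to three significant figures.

After mixing, C = (924.0·0.05200 + 91.60·12.00) / 1016 = 1147/1016 = 1.130 mg/L.
Half-life 8.62 h → k = ln 2 / 8.62 = 0.08041 h⁻¹ = 1.930 d⁻¹.
Decay over the reach: 1.130·exp(−kt) = 1.130·0.09711 = 0.1097 mg/L.

0.110 mg/L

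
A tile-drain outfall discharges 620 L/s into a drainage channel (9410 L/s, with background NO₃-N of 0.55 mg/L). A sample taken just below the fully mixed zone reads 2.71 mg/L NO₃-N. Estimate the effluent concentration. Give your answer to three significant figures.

35.5 mg/L

Mass balance: 9410·0.5500 + 620.0·Cₑ = 10030·2.710
→ Cₑ = (10030·2.710 − 9410·0.5500) / 620.0 = 35.49 mg/L.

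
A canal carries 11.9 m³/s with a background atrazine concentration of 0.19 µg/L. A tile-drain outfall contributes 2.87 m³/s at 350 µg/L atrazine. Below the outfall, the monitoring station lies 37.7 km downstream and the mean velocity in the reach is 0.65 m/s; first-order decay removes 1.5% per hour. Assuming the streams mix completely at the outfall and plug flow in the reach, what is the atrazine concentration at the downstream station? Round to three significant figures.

53.4 µg/L

Conservation of mass: C = (11.90·0.1900 + 2.870·350.0) / 14.77 = 1007/14.77 = 68.16 µg/L.
Travel time t = 37.7·1000 / 0.65 = 58000 s = 16.11 h.
1.5%/h lost → k = −ln(1 − 0.015) = 0.01511 h⁻¹.
Decay over the reach: 68.16·exp(−kt) = 68.16·0.7839 = 53.43 µg/L.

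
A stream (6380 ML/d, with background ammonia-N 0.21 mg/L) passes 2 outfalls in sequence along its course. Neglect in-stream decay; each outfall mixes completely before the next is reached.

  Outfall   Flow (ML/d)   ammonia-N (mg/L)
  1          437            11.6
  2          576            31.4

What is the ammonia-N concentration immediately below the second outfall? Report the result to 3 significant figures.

Outfall 1: combined Q = 6817 ML/d; C = (6380·0.2100 + 437.0·11.60)/6817 = 0.9401 mg/L.
Outfall 2: combined Q = 7393 ML/d; C = (6817·0.9401 + 576.0·31.40)/7393 = 3.313 mg/L.

3.31 mg/L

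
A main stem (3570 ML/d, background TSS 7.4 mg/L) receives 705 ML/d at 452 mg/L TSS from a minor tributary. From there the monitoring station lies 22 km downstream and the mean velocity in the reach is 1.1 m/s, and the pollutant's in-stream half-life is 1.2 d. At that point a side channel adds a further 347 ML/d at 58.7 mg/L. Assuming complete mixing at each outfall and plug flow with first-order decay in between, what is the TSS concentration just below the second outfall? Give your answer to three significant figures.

Mass balance: C = (3570·7.400 + 705.0·452.0) / 4275 = 345100/4275 = 80.72 mg/L; combined flow 4275 ML/d.
Travel time t = 22·1000 / 1.1 = 20000 s = 5.556 h.
Half-life 1.2 d → k = ln 2 / 1.2 = 0.5776 d⁻¹.
Applying C = C₀e^(−kt): 80.72 × 0.8748 = 70.62 mg/L.
Second outfall: C = (4275·70.62 + 347.0·58.70)/4622 = 69.72 mg/L.

69.7 mg/L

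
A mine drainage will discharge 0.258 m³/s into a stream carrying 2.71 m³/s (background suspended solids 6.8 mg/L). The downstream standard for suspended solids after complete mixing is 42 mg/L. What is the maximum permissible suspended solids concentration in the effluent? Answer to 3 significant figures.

412 mg/L

At the limit, (Qr·Cr + Qe·Cₑ)/(Qr + Qe) = 42:
Cₑ = (2.968·42 − 2.710·6.800) / 0.2580 = 411.7 mg/L.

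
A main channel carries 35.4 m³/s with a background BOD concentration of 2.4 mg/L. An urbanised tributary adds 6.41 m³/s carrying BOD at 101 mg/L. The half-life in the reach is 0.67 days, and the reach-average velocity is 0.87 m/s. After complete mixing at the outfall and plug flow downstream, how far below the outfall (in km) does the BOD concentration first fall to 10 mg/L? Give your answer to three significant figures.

40.7 km

Mixed concentration C = ΣQC/ΣQ = (35.40·2.400 + 6.410·101.0) / 41.81 = 732.4/41.81 = 17.52 mg/L.
Half-life 0.67 d → k = ln 2 / 0.67 = 1.035 d⁻¹.
Set 17.52·exp(−k·t) = 10 → t = ln(17.52/10)/k = 46820 s = 13.00 h.
Distance = v·t = 0.87·46820 = 40730 m = 40.73 km.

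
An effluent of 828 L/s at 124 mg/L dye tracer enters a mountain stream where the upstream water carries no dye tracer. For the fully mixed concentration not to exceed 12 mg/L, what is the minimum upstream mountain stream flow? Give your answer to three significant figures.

7730 L/s

Set C_mix = 12: (Q·0 + 828.0·124.0) / (Q + 828.0) = 12
→ Q = 828.0·(124.0 − 12)/(12 − 0) = 7728 L/s.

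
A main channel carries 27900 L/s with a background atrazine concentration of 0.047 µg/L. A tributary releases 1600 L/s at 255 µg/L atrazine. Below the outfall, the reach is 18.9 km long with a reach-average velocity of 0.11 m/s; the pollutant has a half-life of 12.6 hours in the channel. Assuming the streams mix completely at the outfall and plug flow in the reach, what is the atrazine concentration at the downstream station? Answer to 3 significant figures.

Flow-weighted average: C = (27900·0.04700 + 1600·255.0) / 29500 = 409300/29500 = 13.87 µg/L.
Travel time t = 18.9·1000 / 0.11 = 171800 s = 47.73 h.
Half-life 12.6 h → k = ln 2 / 12.6 = 0.05501 h⁻¹ = 1.320 d⁻¹.
Applying C = C₀e^(−kt): 13.87 × 0.07240 = 1.005 µg/L.

1.00 µg/L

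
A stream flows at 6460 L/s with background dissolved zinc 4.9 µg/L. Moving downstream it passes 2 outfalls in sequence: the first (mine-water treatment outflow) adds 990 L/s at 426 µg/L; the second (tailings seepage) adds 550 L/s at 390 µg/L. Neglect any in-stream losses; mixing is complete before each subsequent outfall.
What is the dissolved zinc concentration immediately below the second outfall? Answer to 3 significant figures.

Outfall 1: combined Q = 7450 L/s; C = (6460·4.900 + 990.0·426.0)/7450 = 60.86 µg/L.
Outfall 2: combined Q = 8000 L/s; C = (7450·60.86 + 550.0·390.0)/8000 = 83.49 µg/L.

83.5 µg/L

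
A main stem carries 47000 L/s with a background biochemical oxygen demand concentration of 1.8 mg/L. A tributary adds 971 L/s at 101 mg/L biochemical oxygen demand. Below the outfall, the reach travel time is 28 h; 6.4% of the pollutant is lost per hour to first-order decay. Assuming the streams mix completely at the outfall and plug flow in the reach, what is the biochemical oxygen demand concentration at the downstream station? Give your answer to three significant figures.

0.598 mg/L

Mixed concentration C = ΣQC/ΣQ = (47000·1.800 + 971.0·101.0) / 47970 = 182700/47970 = 3.808 mg/L.
6.4%/h lost → k = −ln(1 − 0.064) = 0.06614 h⁻¹.
After decay, C = 3.808 × e^(−kt) = 3.808 × 0.1569 = 0.5976 mg/L.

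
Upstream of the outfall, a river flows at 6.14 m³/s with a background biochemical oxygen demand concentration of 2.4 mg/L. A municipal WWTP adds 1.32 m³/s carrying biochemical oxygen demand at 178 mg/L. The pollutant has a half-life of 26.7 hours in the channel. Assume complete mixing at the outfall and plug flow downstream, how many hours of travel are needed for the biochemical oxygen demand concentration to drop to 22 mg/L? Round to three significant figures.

After mixing, C = (6.140·2.400 + 1.320·178.0) / 7.460 = 249.7/7.460 = 33.47 mg/L.
Half-life 26.7 h → k = ln 2 / 26.7 = 0.02596 h⁻¹ = 0.6231 d⁻¹.
33.47·exp(−k·t) = 22 → t = ln(33.47/22)/k = 58190 s = 16.16 h.

16.2 h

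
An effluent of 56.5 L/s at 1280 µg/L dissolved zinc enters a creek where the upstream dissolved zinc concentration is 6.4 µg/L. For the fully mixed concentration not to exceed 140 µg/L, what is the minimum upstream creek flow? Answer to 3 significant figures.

482 L/s

Set C_mix = 140: (Q·6.400 + 56.50·1280) / (Q + 56.50) = 140
→ Q = 56.50·(1280 − 140)/(140 − 6.400) = 482.1 L/s.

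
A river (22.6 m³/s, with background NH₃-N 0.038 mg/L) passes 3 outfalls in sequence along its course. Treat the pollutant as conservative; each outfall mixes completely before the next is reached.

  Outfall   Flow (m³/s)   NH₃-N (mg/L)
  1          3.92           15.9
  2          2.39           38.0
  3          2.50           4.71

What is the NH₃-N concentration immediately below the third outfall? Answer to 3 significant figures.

Outfall 1: combined Q = 26.52 m³/s; C = (22.60·0.03800 + 3.920·15.90)/26.52 = 2.383 mg/L.
Outfall 2: combined Q = 28.91 m³/s; C = (26.52·2.383 + 2.390·38.00)/28.91 = 5.327 mg/L.
Outfall 3: combined Q = 31.41 m³/s; C = (28.91·5.327 + 2.500·4.710)/31.41 = 5.278 mg/L.

5.28 mg/L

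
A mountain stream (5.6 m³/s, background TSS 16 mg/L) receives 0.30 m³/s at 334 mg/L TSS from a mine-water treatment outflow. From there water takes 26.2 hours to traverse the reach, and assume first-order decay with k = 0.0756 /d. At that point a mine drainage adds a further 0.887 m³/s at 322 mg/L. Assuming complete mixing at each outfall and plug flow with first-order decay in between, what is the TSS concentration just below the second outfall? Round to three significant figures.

67.8 mg/L

Mass balance: C = (5.600·16.00 + 0.3000·334.0) / 5.900 = 189.8/5.900 = 32.17 mg/L; combined flow 5.900 m³/s.
Applying C = C₀e^(−kt): 32.17 × 0.9208 = 29.62 mg/L.
At the second outfall, C = (5.900·29.62 + 0.8870·322.0) / (5.900 + 0.8870) = 67.83 mg/L.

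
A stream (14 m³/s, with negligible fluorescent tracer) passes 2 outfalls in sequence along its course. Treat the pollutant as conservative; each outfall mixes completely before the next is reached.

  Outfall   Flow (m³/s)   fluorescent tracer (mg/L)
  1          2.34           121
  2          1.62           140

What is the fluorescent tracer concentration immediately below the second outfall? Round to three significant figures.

Outfall 1: combined Q = 16.34 m³/s; C = (14.00·0 + 2.340·121.0)/16.34 = 17.33 mg/L.
Outfall 2: combined Q = 17.96 m³/s; C = (16.34·17.33 + 1.620·140.0)/17.96 = 28.39 mg/L.

28.4 mg/L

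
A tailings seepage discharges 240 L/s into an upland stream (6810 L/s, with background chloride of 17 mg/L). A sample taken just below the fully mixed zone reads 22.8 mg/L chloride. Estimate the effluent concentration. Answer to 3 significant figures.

187 mg/L

Mass balance: 6810·17.00 + 240.0·Cₑ = 7050·22.80
→ Cₑ = (7050·22.80 − 6810·17.00) / 240.0 = 187.4 mg/L.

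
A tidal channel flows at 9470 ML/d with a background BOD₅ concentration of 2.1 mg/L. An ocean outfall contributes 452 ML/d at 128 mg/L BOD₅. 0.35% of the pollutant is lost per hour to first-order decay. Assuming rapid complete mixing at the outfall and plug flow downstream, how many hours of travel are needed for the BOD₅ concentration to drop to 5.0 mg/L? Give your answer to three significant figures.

Flow-weighted average: C = (9470·2.100 + 452.0·128.0) / 9922 = 77740/9922 = 7.835 mg/L.
0.35%/h lost → k = −ln(1 − 0.0035) = 0.003506 h⁻¹.
7.835·exp(−k·t) = 5.0 → t = ln(7.835/5.0)/k = 461200 s = 128.1 h.

128 h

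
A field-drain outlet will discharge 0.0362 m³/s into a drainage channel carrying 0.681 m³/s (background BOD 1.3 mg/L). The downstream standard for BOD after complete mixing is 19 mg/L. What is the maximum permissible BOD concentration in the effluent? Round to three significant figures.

At the limit, (Qr·Cr + Qe·Cₑ)/(Qr + Qe) = 19:
Cₑ = (0.7172·19 − 0.6810·1.300) / 0.03620 = 352.0 mg/L.

352 mg/L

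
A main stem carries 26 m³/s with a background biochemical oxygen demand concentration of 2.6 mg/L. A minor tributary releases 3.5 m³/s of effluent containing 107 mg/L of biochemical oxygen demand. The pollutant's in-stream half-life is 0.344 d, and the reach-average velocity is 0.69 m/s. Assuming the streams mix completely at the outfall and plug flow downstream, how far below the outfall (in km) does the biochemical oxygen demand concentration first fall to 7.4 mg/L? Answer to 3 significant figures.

Mixed concentration C = ΣQC/ΣQ = (26.00·2.600 + 3.500·107.0) / 29.50 = 442.1/29.50 = 14.99 mg/L.
Half-life 0.344 d → k = ln 2 / 0.344 = 2.015 d⁻¹.
Set 14.99·exp(−k·t) = 7.4 → t = ln(14.99/7.4)/k = 30260 s = 8.405 h.
Distance = v·t = 0.69·30260 = 20880 m = 20.88 km.

20.9 km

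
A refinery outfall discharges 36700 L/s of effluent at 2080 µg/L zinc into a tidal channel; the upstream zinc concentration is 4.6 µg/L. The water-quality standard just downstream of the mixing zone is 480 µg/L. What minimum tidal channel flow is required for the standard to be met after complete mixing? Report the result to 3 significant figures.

124000 L/s

Set C_mix = 480: (Q·4.600 + 36700·2080) / (Q + 36700) = 480
→ Q = 36700·(2080 − 480)/(480 − 4.600) = 123500 L/s.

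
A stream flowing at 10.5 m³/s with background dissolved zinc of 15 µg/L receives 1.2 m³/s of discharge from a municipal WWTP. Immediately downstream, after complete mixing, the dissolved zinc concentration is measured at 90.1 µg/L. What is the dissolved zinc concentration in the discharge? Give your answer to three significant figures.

Mass balance: 10.50·15.00 + 1.200·Cₑ = 11.70·90.10
→ Cₑ = (11.70·90.10 − 10.50·15.00) / 1.200 = 747.2 µg/L.

747 µg/L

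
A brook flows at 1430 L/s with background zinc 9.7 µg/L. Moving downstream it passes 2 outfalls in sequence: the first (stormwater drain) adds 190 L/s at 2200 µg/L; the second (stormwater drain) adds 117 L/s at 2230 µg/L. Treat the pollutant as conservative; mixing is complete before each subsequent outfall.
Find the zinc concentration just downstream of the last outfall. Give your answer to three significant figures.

399 µg/L

After outfall 1: Q = 1430 + 190.0 = 1620 L/s; C = (1430·9.700 + 190.0·2200)/1620 = 266.6 µg/L.
After outfall 2: Q = 1620 + 117.0 = 1737 L/s; C = (1620·266.6 + 117.0·2230)/1737 = 398.8 µg/L.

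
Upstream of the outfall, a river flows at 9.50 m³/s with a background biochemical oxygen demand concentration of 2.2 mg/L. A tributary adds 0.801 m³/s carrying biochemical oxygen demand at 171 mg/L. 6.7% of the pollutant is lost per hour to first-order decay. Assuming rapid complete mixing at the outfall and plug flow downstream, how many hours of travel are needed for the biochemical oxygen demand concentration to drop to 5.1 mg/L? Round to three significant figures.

Conservation of mass: C = (9.500·2.200 + 0.8010·171.0) / 10.30 = 157.9/10.30 = 15.33 mg/L.
6.7%/h lost → k = −ln(1 − 0.067) = 0.06935 h⁻¹.
15.33·exp(−k·t) = 5.1 → t = ln(15.33/5.1)/k = 57120 s = 15.87 h.

15.9 h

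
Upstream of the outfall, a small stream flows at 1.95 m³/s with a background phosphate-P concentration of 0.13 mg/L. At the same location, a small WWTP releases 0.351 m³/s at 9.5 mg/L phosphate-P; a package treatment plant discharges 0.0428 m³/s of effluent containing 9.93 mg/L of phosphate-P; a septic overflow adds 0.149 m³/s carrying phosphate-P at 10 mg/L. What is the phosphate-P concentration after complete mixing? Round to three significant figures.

2.21 mg/L

Conservation of mass: C = (1.950·0.1300 + 0.3510·9.500 + 0.04280·9.930 + 0.1490·10.00) / 2.493 = 5.503/2.493 = 2.208 mg/L.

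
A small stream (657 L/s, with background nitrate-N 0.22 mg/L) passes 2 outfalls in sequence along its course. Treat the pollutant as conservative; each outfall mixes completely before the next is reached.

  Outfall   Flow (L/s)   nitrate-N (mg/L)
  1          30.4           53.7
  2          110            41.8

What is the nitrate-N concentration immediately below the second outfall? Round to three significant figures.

Outfall 1: combined Q = 687.4 L/s; C = (657.0·0.2200 + 30.40·53.70)/687.4 = 2.585 mg/L.
Outfall 2: combined Q = 797.4 L/s; C = (687.4·2.585 + 110.0·41.80)/797.4 = 7.995 mg/L.

7.99 mg/L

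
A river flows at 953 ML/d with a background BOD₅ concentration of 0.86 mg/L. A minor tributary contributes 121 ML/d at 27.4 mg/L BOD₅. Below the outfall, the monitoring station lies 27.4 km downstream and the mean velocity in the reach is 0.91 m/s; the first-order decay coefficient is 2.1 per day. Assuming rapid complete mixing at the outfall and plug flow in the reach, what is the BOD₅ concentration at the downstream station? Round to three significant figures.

1.85 mg/L

Conservation of mass: C = (953.0·0.8600 + 121.0·27.40) / 1074 = 4135/1074 = 3.850 mg/L.
Travel time t = 27.4·1000 / 0.91 = 30110 s = 8.364 h.
First-order decay: C = 3.850·exp(−k·t) = 3.850·0.4810 = 1.852 mg/L.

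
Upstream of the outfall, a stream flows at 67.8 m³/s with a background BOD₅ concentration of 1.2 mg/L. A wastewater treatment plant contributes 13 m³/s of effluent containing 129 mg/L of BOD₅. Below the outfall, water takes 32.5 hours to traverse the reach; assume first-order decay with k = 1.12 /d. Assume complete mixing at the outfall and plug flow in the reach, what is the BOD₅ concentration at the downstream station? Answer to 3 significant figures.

4.78 mg/L

Mass balance: C = (67.80·1.200 + 13.00·129.0) / 80.80 = 1758/80.80 = 21.76 mg/L.
First-order decay: C = 21.76·exp(−k·t) = 21.76·0.2194 = 4.775 mg/L.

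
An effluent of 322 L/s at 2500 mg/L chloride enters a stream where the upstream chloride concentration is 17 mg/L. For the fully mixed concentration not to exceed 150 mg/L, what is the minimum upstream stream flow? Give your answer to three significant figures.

Set C_mix = 150: (Q·17.00 + 322.0·2500) / (Q + 322.0) = 150
→ Q = 322.0·(2500 − 150)/(150 − 17.00) = 5689 L/s.

5690 L/s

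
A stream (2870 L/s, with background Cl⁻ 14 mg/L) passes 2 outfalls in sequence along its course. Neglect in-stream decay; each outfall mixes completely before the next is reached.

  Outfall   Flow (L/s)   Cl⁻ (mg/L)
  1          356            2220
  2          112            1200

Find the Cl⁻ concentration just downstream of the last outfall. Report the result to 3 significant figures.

289 mg/L

Below outfall 1: Q → 3226 L/s, C = (2870·14.00 + 356.0·2220)/3226 = 257.4 mg/L.
Below outfall 2: Q → 3338 L/s, C = (3226·257.4 + 112.0·1200)/3338 = 289.1 mg/L.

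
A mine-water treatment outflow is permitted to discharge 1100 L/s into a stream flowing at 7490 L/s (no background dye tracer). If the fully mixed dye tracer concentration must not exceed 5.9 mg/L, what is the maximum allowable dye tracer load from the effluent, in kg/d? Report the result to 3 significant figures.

4380 kg/d

Mass balance at the limit: 7490·0 + 1100·Cₑ = 8590·5.9 → Cₑ = 46.07 mg/L.
1100 L/s = 1.100 m³/s. Load = 1.100 m³/s × 46.07 g/m³ × 86 400 s/d = 4379 kg/d.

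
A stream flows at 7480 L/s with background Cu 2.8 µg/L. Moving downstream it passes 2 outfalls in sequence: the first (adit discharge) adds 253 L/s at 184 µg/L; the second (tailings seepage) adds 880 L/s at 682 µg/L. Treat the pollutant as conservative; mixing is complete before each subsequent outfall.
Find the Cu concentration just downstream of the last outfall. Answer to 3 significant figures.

77.5 µg/L

After outfall 1: Q = 7480 + 253.0 = 7733 L/s; C = (7480·2.800 + 253.0·184.0)/7733 = 8.728 µg/L.
After outfall 2: Q = 7733 + 880.0 = 8613 L/s; C = (7733·8.728 + 880.0·682.0)/8613 = 77.52 µg/L.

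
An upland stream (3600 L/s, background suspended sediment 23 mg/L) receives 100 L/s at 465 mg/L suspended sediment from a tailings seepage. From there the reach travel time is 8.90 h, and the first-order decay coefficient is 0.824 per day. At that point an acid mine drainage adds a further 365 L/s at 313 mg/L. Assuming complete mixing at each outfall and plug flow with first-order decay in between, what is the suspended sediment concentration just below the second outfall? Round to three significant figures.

51.5 mg/L

Conservation of mass: C = (3600·23.00 + 100.0·465.0) / 3700 = 129300/3700 = 34.95 mg/L; combined flow 3700 L/s.
First-order decay: C = 34.95·exp(−k·t) = 34.95·0.7367 = 25.74 mg/L.
At the second outfall, C = (3700·25.74 + 365.0·313.0) / (3700 + 365.0) = 51.54 mg/L.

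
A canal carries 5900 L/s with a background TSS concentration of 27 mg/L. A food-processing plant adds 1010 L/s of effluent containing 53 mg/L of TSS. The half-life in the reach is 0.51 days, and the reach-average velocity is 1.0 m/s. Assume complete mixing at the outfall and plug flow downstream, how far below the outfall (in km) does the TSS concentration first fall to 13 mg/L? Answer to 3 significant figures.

54.8 km

Mixed concentration C = ΣQC/ΣQ = (5900·27.00 + 1010·53.00) / 6910 = 212800/6910 = 30.80 mg/L.
Half-life 0.51 d → k = ln 2 / 0.51 = 1.359 d⁻¹.
Set 30.80·exp(−k·t) = 13 → t = ln(30.80/13)/k = 54830 s = 15.23 h.
Distance = v·t = 1.0·54830 = 54830 m = 54.83 km.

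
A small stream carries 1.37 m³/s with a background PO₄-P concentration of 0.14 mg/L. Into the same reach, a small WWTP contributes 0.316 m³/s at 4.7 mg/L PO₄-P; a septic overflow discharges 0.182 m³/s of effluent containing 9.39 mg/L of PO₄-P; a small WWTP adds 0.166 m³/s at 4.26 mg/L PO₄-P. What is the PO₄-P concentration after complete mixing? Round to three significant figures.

2.01 mg/L

After mixing, C = (1.370·0.1400 + 0.3160·4.700 + 0.1820·9.390 + 0.1660·4.260) / 2.034 = 4.093/2.034 = 2.012 mg/L.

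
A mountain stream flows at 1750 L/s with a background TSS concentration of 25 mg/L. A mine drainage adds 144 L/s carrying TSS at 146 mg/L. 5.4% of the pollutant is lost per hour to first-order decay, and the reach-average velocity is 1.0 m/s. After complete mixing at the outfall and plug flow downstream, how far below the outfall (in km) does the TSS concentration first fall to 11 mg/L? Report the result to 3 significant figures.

Mass balance: C = (1750·25.00 + 144.0·146.0) / 1894 = 64770/1894 = 34.20 mg/L.
5.4%/h lost → k = −ln(1 − 0.054) = 0.05551 h⁻¹.
Set 34.20·exp(−k·t) = 11 → t = ln(34.20/11)/k = 73560 s = 20.43 h.
Distance = v·t = 1.0·73560 = 73560 m = 73.56 km.

73.6 km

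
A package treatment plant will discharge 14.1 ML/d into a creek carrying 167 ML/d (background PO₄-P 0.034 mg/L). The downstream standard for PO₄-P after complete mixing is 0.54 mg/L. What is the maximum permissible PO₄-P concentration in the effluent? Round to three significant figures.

At the limit, (Qr·Cr + Qe·Cₑ)/(Qr + Qe) = 0.54:
Cₑ = (181.1·0.54 − 167.0·0.03400) / 14.10 = 6.533 mg/L.

6.53 mg/L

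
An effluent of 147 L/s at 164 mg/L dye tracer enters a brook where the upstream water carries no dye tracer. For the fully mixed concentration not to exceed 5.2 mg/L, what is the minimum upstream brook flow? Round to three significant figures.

Set C_mix = 5.2: (Q·0 + 147.0·164.0) / (Q + 147.0) = 5.2
→ Q = 147.0·(164.0 − 5.2)/(5.2 − 0) = 4489 L/s.

4490 L/s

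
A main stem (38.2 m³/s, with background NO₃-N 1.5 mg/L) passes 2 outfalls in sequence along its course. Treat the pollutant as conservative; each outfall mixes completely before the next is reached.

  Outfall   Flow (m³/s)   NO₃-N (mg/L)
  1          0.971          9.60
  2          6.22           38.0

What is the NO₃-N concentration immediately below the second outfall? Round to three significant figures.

Outfall 1: combined Q = 39.17 m³/s; C = (38.20·1.500 + 0.9710·9.600)/39.17 = 1.701 mg/L.
Outfall 2: combined Q = 45.39 m³/s; C = (39.17·1.701 + 6.220·38.00)/45.39 = 6.675 mg/L.

6.67 mg/L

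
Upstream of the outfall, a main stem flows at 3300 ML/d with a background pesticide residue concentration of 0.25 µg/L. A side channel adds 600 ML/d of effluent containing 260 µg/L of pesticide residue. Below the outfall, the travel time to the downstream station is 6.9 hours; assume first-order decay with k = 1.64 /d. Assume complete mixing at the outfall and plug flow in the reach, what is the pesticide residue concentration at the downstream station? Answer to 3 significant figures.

After mixing, C = (3300·0.2500 + 600.0·260.0) / 3900 = 156800/3900 = 40.21 µg/L.
After decay, C = 40.21 × e^(−kt) = 40.21 × 0.6241 = 25.09 µg/L.

25.1 µg/L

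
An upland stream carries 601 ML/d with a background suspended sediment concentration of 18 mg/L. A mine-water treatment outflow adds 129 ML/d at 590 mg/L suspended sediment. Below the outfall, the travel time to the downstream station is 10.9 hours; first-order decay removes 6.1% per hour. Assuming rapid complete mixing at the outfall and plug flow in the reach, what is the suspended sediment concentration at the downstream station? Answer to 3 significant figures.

Mass balance: C = (601.0·18.00 + 129.0·590.0) / 730.0 = 86930/730.0 = 119.1 mg/L.
6.1%/h lost → k = −ln(1 − 0.061) = 0.06294 h⁻¹.
Decay over the reach: 119.1·exp(−kt) = 119.1·0.5036 = 59.96 mg/L.

60.0 mg/L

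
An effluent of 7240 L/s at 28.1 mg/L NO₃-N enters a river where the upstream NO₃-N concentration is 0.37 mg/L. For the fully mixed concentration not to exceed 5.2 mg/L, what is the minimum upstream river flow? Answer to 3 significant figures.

34300 L/s

Set C_mix = 5.2: (Q·0.3700 + 7240·28.10) / (Q + 7240) = 5.2
→ Q = 7240·(28.10 − 5.2)/(5.2 − 0.3700) = 34330 L/s.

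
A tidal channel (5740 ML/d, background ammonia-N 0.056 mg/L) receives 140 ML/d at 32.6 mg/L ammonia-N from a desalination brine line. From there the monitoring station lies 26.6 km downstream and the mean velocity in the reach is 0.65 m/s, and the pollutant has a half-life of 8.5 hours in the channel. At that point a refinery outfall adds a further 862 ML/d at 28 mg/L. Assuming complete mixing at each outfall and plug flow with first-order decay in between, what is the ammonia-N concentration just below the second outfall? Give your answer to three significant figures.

Mixed concentration C = ΣQC/ΣQ = (5740·0.05600 + 140.0·32.60) / 5880 = 4885/5880 = 0.8309 mg/L; combined flow 5880 ML/d.
Travel time t = 26.6·1000 / 0.65 = 40920 s = 11.37 h.
Half-life 8.5 h → k = ln 2 / 8.5 = 0.08155 h⁻¹ = 1.957 d⁻¹.
First-order decay: C = 0.8309·exp(−k·t) = 0.8309·0.3957 = 0.3288 mg/L.
At the second outfall, C = (5880·0.3288 + 862.0·28.00) / (5880 + 862.0) = 3.867 mg/L.

3.87 mg/L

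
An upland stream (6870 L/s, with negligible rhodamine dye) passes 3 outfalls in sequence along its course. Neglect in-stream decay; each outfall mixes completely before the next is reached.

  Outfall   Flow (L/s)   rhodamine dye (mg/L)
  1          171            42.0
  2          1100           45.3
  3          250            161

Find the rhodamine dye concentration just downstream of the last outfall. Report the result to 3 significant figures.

11.6 mg/L

After outfall 1: Q = 6870 + 171.0 = 7041 L/s; C = (6870·0 + 171.0·42.00)/7041 = 1.020 mg/L.
After outfall 2: Q = 7041 + 1100 = 8141 L/s; C = (7041·1.020 + 1100·45.30)/8141 = 7.003 mg/L.
After outfall 3: Q = 8141 + 250.0 = 8391 L/s; C = (8141·7.003 + 250.0·161.0)/8391 = 11.59 mg/L.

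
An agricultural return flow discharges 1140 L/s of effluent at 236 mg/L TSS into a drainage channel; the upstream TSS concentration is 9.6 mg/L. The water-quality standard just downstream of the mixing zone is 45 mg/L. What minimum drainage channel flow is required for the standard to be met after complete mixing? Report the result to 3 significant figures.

Set C_mix = 45: (Q·9.600 + 1140·236.0) / (Q + 1140) = 45
→ Q = 1140·(236.0 − 45)/(45 − 9.600) = 6151 L/s.

6150 L/s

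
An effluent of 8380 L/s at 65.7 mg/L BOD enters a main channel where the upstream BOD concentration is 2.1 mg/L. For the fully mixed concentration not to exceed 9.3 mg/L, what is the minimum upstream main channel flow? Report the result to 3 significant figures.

Set C_mix = 9.3: (Q·2.100 + 8380·65.70) / (Q + 8380) = 9.3
→ Q = 8380·(65.70 − 9.3)/(9.3 − 2.100) = 65640 L/s.

65600 L/s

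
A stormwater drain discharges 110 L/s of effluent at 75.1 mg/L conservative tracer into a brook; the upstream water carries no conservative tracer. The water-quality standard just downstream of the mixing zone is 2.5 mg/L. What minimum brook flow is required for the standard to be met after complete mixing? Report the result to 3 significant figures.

3190 L/s

Set C_mix = 2.5: (Q·0 + 110.0·75.10) / (Q + 110.0) = 2.5
→ Q = 110.0·(75.10 − 2.5)/(2.5 − 0) = 3194 L/s.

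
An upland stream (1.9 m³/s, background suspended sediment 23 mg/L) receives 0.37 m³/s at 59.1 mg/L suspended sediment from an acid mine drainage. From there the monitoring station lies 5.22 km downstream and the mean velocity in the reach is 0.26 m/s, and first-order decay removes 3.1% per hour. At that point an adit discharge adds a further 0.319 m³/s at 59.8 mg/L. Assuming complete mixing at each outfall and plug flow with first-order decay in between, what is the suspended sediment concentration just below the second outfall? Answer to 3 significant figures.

28.6 mg/L

Conservation of mass: C = (1.900·23.00 + 0.3700·59.10) / 2.270 = 65.57/2.270 = 28.88 mg/L; combined flow 2.270 m³/s.
Travel time t = 5.22·1000 / 0.26 = 20080 s = 5.577 h.
3.1%/h lost → k = −ln(1 − 0.031) = 0.03149 h⁻¹.
Decay over the reach: 28.88·exp(−kt) = 28.88·0.8389 = 24.23 mg/L.
At the second outfall, C = (2.270·24.23 + 0.3190·59.80) / (2.270 + 0.3190) = 28.61 mg/L.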